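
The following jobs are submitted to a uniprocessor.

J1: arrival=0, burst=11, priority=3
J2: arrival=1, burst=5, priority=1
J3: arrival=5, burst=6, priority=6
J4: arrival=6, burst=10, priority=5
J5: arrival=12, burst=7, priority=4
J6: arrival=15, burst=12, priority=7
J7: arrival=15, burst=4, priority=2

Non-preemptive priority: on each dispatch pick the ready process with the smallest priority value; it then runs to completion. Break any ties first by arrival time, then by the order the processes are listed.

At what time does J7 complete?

Timeline: | J1 0-11 | J2 11-16 | J7 16-20 | J5 20-27 | J4 27-37 | J3 37-43 | J6 43-55 |
Completion: J1=11  J2=16  J3=43  J4=37  J5=27  J6=55  J7=20

20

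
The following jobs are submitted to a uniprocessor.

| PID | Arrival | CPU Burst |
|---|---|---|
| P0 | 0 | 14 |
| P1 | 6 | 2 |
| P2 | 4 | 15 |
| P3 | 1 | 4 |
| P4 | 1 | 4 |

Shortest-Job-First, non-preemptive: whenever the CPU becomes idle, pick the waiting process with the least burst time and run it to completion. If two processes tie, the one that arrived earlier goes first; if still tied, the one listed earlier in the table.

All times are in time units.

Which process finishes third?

P3

Timeline: | P0 0-14 | P1 14-16 | P3 16-20 | P4 20-24 | P2 24-39 |
Completion: P0=14  P1=16  P2=39  P3=20  P4=24
Finish order: P0 → P1 → P3 → P4 → P2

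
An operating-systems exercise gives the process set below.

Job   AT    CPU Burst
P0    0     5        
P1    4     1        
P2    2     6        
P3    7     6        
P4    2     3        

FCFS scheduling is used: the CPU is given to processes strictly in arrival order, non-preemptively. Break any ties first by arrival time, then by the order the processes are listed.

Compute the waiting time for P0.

0

Schedule: | P0 0-5 | P2 5-11 | P4 11-14 | P1 14-15 | P3 15-21 |
Completion: P0=5  P1=15  P2=11  P3=21  P4=14
Turnaround (C−A): P0=5  P1=11  P2=9  P3=14  P4=12
Waiting(P0) = turnaround − burst = 5 − 5 = 0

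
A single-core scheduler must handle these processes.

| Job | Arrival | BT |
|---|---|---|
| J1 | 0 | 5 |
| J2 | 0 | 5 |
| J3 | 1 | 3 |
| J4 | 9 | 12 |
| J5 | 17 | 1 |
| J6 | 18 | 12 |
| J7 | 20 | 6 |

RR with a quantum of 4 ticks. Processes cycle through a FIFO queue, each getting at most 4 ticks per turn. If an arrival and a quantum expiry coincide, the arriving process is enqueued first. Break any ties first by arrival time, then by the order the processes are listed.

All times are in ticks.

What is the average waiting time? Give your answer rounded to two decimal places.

Gantt: | J1 0-4 | J2 4-8 | J3 8-11 | J1 11-12 | J2 12-13 | J4 13-17 | J5 17-18 | J4 18-22 | J6 22-26 | J7 26-30 | J4 30-34 | J6 34-38 | J7 38-40 | J6 40-44 |
Completion: J1=12  J2=13  J3=11  J4=34  J5=18  J6=44  J7=40
Waiting times: J1=7, J2=8, J3=7, J4=13, J5=0, J6=14, J7=14
Average waiting = (7+8+7+13+0+14+14) / 7 = 63/7 = 9.00

9.00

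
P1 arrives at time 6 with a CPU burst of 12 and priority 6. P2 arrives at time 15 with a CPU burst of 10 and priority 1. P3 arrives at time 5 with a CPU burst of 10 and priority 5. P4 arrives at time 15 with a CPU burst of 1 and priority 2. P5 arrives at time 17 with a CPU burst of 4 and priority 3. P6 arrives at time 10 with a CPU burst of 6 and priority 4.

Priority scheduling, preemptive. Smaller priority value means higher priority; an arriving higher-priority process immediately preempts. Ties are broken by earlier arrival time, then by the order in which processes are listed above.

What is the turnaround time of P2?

Schedule: | idle 0-5 | P3 5-10 | P6 10-15 | P2 15-25 | P4 25-26 | P5 26-30 | P6 30-31 | P3 31-36 | P1 36-48 |
Completion: P1=48  P2=25  P3=36  P4=26  P5=30  P6=31
Turnaround (C−A): P1=42  P2=10  P3=31  P4=11  P5=13  P6=21
Turnaround(P2) = completion − arrival = 25 − 15 = 10

10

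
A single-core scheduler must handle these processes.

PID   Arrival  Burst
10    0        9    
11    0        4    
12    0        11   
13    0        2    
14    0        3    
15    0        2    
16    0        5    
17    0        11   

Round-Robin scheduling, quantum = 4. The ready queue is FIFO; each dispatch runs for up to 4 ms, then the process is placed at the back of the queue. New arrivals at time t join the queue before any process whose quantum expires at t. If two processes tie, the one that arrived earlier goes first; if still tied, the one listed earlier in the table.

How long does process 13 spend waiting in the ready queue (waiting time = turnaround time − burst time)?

12

Gantt: | 10 0-4 | 11 4-8 | 12 8-12 | 13 12-14 | 14 14-17 | 15 17-19 | 16 19-23 | 17 23-27 | 10 27-31 | 12 31-35 | 16 35-36 | 17 36-40 | 10 40-41 | 12 41-44 | 17 44-47 |
Completion: 10=41  11=8  12=44  13=14  14=17  15=19  16=36  17=47
Waiting(13) = turnaround − burst = 14 − 2 = 12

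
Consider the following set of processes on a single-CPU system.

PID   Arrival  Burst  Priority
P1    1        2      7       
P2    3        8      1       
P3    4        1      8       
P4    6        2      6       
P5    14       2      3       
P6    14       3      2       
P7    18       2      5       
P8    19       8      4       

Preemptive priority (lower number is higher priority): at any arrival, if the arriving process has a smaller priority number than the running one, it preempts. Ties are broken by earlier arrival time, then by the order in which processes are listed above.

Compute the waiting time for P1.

0

Gantt: | idle 0-1 | P1 1-3 | P2 3-11 | P4 11-13 | P3 13-14 | P6 14-17 | P5 17-19 | P8 19-27 | P7 27-29 |
Completion: P1=3  P2=11  P3=14  P4=13  P5=19  P6=17  P7=29  P8=27
Waiting(P1) = turnaround − burst = 2 − 2 = 0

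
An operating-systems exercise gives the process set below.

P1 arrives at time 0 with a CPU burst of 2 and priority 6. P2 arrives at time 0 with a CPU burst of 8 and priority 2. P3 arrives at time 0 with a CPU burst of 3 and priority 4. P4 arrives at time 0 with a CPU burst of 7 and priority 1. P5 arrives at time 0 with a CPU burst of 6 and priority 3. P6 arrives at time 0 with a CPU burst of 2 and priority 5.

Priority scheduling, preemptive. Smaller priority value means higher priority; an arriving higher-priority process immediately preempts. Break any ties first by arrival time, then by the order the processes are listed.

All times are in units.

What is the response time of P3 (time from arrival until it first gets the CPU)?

Gantt: | P4 0-7 | P2 7-15 | P5 15-21 | P3 21-24 | P6 24-26 | P1 26-28 |
Completion: P1=28  P2=15  P3=24  P4=7  P5=21  P6=26
Response(P3) = first start − arrival = 21 − 0 = 21

21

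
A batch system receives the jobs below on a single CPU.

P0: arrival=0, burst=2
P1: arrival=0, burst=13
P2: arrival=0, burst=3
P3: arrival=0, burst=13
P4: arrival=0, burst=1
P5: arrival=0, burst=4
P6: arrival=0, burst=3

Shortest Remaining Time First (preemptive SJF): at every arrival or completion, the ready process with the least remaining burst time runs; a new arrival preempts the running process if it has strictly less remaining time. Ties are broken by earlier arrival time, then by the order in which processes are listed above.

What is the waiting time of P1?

13

Schedule: | P4 0-1 | P0 1-3 | P2 3-6 | P6 6-9 | P5 9-13 | P1 13-26 | P3 26-39 |
Completion: P0=3  P1=26  P2=6  P3=39  P4=1  P5=13  P6=9
Turnaround (C−A): P0=3  P1=26  P2=6  P3=39  P4=1  P5=13  P6=9
Waiting(P1) = turnaround − burst = 26 − 13 = 13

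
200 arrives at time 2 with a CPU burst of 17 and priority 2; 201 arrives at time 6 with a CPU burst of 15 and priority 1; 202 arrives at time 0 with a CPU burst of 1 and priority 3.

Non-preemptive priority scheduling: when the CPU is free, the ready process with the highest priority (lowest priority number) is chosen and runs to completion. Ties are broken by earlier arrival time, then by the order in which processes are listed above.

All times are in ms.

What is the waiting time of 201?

13

Gantt: | 202 0-1 | idle 1-2 | 200 2-19 | 201 19-34 |
Completion: 200=19  201=34  202=1
Turnaround (C−A): 200=17  201=28  202=1
Waiting(201) = turnaround − burst = 28 − 15 = 13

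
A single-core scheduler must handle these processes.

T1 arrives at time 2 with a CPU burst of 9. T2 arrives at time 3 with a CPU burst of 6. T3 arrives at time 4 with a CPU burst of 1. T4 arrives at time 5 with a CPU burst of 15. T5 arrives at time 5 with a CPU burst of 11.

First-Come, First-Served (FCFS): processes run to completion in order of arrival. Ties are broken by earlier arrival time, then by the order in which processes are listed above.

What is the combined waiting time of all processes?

62

Timeline: | idle 0-2 | T1 2-11 | T2 11-17 | T3 17-18 | T4 18-33 | T5 33-44 |
Completion: T1=11  T2=17  T3=18  T4=33  T5=44
Turnaround (C−A): T1=9  T2=14  T3=14  T4=28  T5=39
Waiting = turnaround − burst: T1=0, T2=8, T3=13, T4=13, T5=28
Total waiting = 0 + 8 + 13 + 13 + 28 = 62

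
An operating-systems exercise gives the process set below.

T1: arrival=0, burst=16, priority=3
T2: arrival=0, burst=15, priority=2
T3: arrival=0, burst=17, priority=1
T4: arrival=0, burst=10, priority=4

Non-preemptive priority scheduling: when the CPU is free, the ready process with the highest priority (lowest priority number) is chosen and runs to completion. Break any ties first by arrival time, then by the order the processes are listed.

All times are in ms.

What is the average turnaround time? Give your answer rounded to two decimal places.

Schedule: | T3 0-17 | T2 17-32 | T1 32-48 | T4 48-58 |
Completion: T1=48  T2=32  T3=17  T4=58
Turnaround (C−A): T1=48  T2=32  T3=17  T4=58
Turnaround times: T1=48, T2=32, T3=17, T4=58
Average turnaround = (48+32+17+58) / 4 = 155/4 = 38.75

38.75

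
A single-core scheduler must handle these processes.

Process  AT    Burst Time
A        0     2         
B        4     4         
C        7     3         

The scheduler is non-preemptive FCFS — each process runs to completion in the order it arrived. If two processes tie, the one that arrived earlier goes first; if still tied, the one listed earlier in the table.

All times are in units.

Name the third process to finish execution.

C

Gantt: | A 0-2 | idle 2-4 | B 4-8 | C 8-11 |
Completion: A=2  B=8  C=11
Turnaround (C−A): A=2  B=4  C=4
Finish order: A → B → C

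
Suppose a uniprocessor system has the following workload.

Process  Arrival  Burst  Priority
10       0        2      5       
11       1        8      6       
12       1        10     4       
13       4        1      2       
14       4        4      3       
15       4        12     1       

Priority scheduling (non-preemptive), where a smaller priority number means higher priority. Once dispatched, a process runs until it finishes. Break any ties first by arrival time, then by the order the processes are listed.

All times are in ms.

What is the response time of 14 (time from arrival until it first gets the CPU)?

Schedule: | 10 0-2 | 12 2-12 | 15 12-24 | 13 24-25 | 14 25-29 | 11 29-37 |
Completion: 10=2  11=37  12=12  13=25  14=29  15=24
Turnaround (C−A): 10=2  11=36  12=11  13=21  14=25  15=20
Response(14) = first start − arrival = 25 − 4 = 21

21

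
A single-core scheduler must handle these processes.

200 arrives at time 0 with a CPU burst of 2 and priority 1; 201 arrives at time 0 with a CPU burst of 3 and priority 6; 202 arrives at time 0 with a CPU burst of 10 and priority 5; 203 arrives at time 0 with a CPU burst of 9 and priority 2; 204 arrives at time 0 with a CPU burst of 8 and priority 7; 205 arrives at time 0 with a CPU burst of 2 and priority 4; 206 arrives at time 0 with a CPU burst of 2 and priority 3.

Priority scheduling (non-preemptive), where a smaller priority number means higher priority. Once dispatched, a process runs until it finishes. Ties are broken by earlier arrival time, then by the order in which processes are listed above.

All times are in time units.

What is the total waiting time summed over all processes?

Timeline: | 200 0-2 | 203 2-11 | 206 11-13 | 205 13-15 | 202 15-25 | 201 25-28 | 204 28-36 |
Completion: 200=2  201=28  202=25  203=11  204=36  205=15  206=13
Waiting = turnaround − burst: 200=0, 201=25, 202=15, 203=2, 204=28, 205=13, 206=11
Total waiting = 0 + 25 + 15 + 2 + 28 + 13 + 11 = 94

94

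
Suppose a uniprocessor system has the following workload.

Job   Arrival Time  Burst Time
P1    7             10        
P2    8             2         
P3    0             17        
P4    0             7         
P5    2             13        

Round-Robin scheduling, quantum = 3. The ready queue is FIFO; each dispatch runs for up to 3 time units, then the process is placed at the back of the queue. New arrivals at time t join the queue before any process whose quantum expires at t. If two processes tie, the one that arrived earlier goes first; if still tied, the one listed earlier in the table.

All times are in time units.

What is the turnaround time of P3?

Timeline: | P3 0-3 | P4 3-6 | P5 6-9 | P3 9-12 | P4 12-15 | P1 15-18 | P2 18-20 | P5 20-23 | P3 23-26 | P4 26-27 | P1 27-30 | P5 30-33 | P3 33-36 | P1 36-39 | P5 39-42 | P3 42-45 | P1 45-46 | P5 46-47 | P3 47-49 |
Completion: P1=46  P2=20  P3=49  P4=27  P5=47
Turnaround (C−A): P1=39  P2=12  P3=49  P4=27  P5=45
Turnaround(P3) = completion − arrival = 49 − 0 = 49

49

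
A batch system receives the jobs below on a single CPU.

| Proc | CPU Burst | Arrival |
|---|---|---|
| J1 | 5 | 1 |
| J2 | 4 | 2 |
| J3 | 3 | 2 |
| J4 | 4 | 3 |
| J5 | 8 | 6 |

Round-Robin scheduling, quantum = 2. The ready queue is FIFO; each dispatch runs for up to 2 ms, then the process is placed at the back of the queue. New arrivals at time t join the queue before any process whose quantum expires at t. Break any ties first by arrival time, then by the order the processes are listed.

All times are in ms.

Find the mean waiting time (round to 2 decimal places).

10.60

Timeline: | idle 0-1 | J1 1-3 | J2 3-5 | J3 5-7 | J4 7-9 | J1 9-11 | J2 11-13 | J5 13-15 | J3 15-16 | J4 16-18 | J1 18-19 | J5 19-25 |
Completion: J1=19  J2=13  J3=16  J4=18  J5=25
Turnaround (C−A): J1=18  J2=11  J3=14  J4=15  J5=19
Waiting times: J1=13, J2=7, J3=11, J4=11, J5=11
Average waiting = (13+7+11+11+11) / 5 = 53/5 = 10.60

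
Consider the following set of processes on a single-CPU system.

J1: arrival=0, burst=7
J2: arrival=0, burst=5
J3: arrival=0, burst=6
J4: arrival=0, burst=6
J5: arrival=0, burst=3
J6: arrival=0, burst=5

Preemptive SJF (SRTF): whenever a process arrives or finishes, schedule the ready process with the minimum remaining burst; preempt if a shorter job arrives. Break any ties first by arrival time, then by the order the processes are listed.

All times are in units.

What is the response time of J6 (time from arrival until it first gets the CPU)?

Gantt: | J5 0-3 | J2 3-8 | J6 8-13 | J3 13-19 | J4 19-25 | J1 25-32 |
Completion: J1=32  J2=8  J3=19  J4=25  J5=3  J6=13
Turnaround (C−A): J1=32  J2=8  J3=19  J4=25  J5=3  J6=13
Response(J6) = first start − arrival = 8 − 0 = 8

8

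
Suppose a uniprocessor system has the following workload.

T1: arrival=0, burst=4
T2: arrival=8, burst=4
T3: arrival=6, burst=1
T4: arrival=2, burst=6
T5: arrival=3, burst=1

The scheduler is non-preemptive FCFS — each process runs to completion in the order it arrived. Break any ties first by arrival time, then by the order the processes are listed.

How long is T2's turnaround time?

Gantt: | T1 0-4 | T4 4-10 | T5 10-11 | T3 11-12 | T2 12-16 |
Completion: T1=4  T2=16  T3=12  T4=10  T5=11
Turnaround(T2) = completion − arrival = 16 − 8 = 8

8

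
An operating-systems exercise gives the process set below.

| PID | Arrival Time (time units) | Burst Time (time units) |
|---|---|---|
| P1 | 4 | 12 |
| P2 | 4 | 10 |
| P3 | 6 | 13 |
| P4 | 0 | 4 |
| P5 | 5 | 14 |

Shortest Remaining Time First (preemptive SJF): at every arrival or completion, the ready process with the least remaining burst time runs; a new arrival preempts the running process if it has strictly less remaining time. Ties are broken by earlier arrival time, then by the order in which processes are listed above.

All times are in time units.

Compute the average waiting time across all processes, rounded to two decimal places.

Gantt: | P4 0-4 | P2 4-14 | P1 14-26 | P3 26-39 | P5 39-53 |
Completion: P1=26  P2=14  P3=39  P4=4  P5=53
Waiting times: P1=10, P2=0, P3=20, P4=0, P5=34
Average waiting = (10+0+20+0+34) / 5 = 64/5 = 12.80

12.80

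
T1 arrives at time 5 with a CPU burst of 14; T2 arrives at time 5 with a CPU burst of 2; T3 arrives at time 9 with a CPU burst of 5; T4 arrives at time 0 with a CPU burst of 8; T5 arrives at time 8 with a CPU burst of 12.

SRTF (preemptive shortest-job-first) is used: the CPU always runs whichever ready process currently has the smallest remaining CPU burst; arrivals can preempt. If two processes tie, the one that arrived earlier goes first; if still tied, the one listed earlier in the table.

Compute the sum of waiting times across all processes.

32

Schedule: | T4 0-5 | T2 5-7 | T4 7-10 | T3 10-15 | T5 15-27 | T1 27-41 |
Completion: T1=41  T2=7  T3=15  T4=10  T5=27
Turnaround (C−A): T1=36  T2=2  T3=6  T4=10  T5=19
Waiting = turnaround − burst: T1=22, T2=0, T3=1, T4=2, T5=7
Total waiting = 22 + 0 + 1 + 2 + 7 = 32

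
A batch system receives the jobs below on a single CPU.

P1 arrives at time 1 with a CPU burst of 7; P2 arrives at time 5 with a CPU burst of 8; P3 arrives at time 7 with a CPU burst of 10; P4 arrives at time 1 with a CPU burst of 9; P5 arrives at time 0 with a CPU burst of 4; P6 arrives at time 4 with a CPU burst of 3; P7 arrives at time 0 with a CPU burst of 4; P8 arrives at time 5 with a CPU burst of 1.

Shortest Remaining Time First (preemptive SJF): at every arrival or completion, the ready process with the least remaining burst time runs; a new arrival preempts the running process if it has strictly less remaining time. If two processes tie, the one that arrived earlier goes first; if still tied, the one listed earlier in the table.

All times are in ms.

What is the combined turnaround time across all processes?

135

Gantt: | P5 0-4 | P6 4-5 | P8 5-6 | P6 6-8 | P7 8-12 | P1 12-19 | P2 19-27 | P4 27-36 | P3 36-46 |
Completion: P1=19  P2=27  P3=46  P4=36  P5=4  P6=8  P7=12  P8=6
Turnaround = completion − arrival: P1=18, P2=22, P3=39, P4=35, P5=4, P6=4, P7=12, P8=1
Total turnaround = 18 + 22 + 39 + 35 + 4 + 4 + 12 + 1 = 135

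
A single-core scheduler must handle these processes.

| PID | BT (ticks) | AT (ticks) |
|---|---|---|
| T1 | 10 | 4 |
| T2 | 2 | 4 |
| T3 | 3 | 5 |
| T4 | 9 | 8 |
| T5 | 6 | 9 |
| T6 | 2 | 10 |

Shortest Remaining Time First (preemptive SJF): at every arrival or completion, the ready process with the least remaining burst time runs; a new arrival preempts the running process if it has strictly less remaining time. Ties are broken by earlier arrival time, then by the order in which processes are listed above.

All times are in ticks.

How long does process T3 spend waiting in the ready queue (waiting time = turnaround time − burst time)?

Gantt: | idle 0-4 | T2 4-6 | T3 6-9 | T5 9-10 | T6 10-12 | T5 12-17 | T4 17-26 | T1 26-36 |
Completion: T1=36  T2=6  T3=9  T4=26  T5=17  T6=12
Turnaround (C−A): T1=32  T2=2  T3=4  T4=18  T5=8  T6=2
Waiting(T3) = turnaround − burst = 4 − 3 = 1

1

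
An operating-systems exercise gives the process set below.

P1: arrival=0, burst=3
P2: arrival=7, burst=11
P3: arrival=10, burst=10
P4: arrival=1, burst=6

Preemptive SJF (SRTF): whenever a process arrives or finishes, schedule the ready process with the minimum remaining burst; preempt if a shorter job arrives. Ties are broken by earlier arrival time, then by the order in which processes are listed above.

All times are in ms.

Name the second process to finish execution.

P4

Timeline: | P1 0-3 | P4 3-9 | P2 9-20 | P3 20-30 |
Completion: P1=3  P2=20  P3=30  P4=9
Turnaround (C−A): P1=3  P2=13  P3=20  P4=8
Finish order: P1 → P4 → P2 → P3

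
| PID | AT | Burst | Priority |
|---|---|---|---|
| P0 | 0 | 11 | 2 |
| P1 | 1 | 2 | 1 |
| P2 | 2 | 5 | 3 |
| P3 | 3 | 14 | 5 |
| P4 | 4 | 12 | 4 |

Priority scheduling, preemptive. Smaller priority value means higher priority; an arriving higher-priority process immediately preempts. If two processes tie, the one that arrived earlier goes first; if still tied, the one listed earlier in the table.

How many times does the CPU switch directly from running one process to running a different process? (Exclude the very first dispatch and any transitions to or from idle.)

Timeline: | P0 0-1 | P1 1-3 | P0 3-13 | P2 13-18 | P4 18-30 | P3 30-44 |
Completion: P0=13  P1=3  P2=18  P3=44  P4=30
Turnaround (C−A): P0=13  P1=2  P2=16  P3=41  P4=26

5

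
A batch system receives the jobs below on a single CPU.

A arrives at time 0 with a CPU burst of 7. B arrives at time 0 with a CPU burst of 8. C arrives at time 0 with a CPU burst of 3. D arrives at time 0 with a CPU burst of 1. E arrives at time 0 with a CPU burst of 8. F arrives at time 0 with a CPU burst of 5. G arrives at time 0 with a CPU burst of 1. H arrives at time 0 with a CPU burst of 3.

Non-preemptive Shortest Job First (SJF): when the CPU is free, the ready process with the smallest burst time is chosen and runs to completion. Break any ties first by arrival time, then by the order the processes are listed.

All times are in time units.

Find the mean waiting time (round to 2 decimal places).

9.63

Schedule: | D 0-1 | G 1-2 | C 2-5 | H 5-8 | F 8-13 | A 13-20 | B 20-28 | E 28-36 |
Completion: A=20  B=28  C=5  D=1  E=36  F=13  G=2  H=8
Waiting times: A=13, B=20, C=2, D=0, E=28, F=8, G=1, H=5
Average waiting = (13+20+2+0+28+8+1+5) / 8 = 77/8 = 9.63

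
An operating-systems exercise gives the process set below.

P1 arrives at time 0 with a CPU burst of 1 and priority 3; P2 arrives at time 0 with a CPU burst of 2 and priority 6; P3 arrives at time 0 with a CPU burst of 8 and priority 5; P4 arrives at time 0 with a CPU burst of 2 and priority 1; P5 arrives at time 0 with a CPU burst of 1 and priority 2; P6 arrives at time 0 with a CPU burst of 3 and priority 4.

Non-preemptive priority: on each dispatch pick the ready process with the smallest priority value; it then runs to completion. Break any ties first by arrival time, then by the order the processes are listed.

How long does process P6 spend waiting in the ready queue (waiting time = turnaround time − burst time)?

Schedule: | P4 0-2 | P5 2-3 | P1 3-4 | P6 4-7 | P3 7-15 | P2 15-17 |
Completion: P1=4  P2=17  P3=15  P4=2  P5=3  P6=7
Waiting(P6) = turnaround − burst = 7 − 3 = 4

4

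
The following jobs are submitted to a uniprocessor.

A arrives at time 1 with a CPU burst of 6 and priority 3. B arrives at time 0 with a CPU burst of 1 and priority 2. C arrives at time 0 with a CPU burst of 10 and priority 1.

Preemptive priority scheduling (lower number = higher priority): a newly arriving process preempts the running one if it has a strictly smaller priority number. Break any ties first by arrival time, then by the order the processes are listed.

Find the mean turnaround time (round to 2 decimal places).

12.33

Timeline: | C 0-10 | B 10-11 | A 11-17 |
Completion: A=17  B=11  C=10
Turnaround (C−A): A=16  B=11  C=10
Turnaround times: A=16, B=11, C=10
Average turnaround = (16+11+10) / 3 = 37/3 = 12.33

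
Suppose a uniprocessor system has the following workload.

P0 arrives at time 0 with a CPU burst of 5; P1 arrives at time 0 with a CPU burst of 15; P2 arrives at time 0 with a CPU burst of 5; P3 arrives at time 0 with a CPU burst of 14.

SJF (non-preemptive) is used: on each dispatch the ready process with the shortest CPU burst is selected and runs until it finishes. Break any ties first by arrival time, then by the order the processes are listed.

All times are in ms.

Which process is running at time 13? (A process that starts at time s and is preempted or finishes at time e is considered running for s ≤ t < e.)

P3

Schedule: | P0 0-5 | P2 5-10 | P3 10-24 | P1 24-39 |
Completion: P0=5  P1=39  P2=10  P3=24
Turnaround (C−A): P0=5  P1=39  P2=10  P3=24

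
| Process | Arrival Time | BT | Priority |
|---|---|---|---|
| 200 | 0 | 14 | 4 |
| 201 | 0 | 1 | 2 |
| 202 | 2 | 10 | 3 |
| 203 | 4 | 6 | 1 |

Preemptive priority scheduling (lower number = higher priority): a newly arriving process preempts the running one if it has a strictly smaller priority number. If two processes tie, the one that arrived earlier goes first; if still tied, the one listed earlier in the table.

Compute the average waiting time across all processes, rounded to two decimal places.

5.75

Timeline: | 201 0-1 | 200 1-2 | 202 2-4 | 203 4-10 | 202 10-18 | 200 18-31 |
Completion: 200=31  201=1  202=18  203=10
Waiting times: 200=17, 201=0, 202=6, 203=0
Average waiting = (17+0+6+0) / 4 = 23/4 = 5.75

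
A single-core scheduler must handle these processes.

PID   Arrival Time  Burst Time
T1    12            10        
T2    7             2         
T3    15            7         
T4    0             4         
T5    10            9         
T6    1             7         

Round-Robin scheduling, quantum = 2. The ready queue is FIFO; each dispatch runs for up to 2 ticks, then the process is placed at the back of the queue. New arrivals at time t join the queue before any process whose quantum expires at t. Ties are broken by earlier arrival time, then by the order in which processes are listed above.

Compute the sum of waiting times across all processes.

Gantt: | T4 0-2 | T6 2-4 | T4 4-6 | T6 6-8 | T2 8-10 | T6 10-12 | T5 12-14 | T1 14-16 | T6 16-17 | T5 17-19 | T3 19-21 | T1 21-23 | T5 23-25 | T3 25-27 | T1 27-29 | T5 29-31 | T3 31-33 | T1 33-35 | T5 35-36 | T3 36-37 | T1 37-39 |
Completion: T1=39  T2=10  T3=37  T4=6  T5=36  T6=17
Turnaround (C−A): T1=27  T2=3  T3=22  T4=6  T5=26  T6=16
Waiting = turnaround − burst: T1=17, T2=1, T3=15, T4=2, T5=17, T6=9
Total waiting = 17 + 1 + 15 + 2 + 17 + 9 = 61

61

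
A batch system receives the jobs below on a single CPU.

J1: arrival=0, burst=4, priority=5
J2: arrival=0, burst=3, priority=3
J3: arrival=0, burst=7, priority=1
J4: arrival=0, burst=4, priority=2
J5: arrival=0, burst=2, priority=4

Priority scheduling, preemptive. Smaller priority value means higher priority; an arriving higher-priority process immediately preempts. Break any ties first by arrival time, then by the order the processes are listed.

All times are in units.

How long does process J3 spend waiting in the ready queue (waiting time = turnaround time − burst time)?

0

Schedule: | J3 0-7 | J4 7-11 | J2 11-14 | J5 14-16 | J1 16-20 |
Completion: J1=20  J2=14  J3=7  J4=11  J5=16
Waiting(J3) = turnaround − burst = 7 − 7 = 0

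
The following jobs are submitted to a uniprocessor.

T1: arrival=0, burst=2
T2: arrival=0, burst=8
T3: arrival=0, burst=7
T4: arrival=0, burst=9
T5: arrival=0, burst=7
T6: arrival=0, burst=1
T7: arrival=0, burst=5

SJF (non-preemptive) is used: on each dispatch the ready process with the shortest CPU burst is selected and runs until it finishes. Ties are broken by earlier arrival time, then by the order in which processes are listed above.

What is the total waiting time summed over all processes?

Schedule: | T6 0-1 | T1 1-3 | T7 3-8 | T3 8-15 | T5 15-22 | T2 22-30 | T4 30-39 |
Completion: T1=3  T2=30  T3=15  T4=39  T5=22  T6=1  T7=8
Turnaround (C−A): T1=3  T2=30  T3=15  T4=39  T5=22  T6=1  T7=8
Waiting = turnaround − burst: T1=1, T2=22, T3=8, T4=30, T5=15, T6=0, T7=3
Total waiting = 1 + 22 + 8 + 30 + 15 + 0 + 3 = 79

79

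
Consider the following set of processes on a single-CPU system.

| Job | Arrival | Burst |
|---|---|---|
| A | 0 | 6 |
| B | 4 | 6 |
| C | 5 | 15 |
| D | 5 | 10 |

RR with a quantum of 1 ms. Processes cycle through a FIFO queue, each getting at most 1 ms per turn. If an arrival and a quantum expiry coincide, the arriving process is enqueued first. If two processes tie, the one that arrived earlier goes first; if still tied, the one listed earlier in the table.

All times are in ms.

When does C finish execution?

Timeline: | A 0-4 | B 4-5 | A 5-6 | C 6-7 | D 7-8 | B 8-9 | A 9-10 | C 10-11 | D 11-12 | B 12-13 | C 13-14 | D 14-15 | B 15-16 | C 16-17 | D 17-18 | B 18-19 | C 19-20 | D 20-21 | B 21-22 | C 22-23 | D 23-24 | C 24-25 | D 25-26 | C 26-27 | D 27-28 | C 28-29 | D 29-30 | C 30-31 | D 31-32 | C 32-37 |
Completion: A=10  B=22  C=37  D=32

37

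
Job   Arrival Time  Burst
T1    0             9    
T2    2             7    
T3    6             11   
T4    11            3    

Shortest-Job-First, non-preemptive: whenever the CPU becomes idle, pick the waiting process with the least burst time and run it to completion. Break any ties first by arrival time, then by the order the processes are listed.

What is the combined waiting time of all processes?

Gantt: | T1 0-9 | T2 9-16 | T4 16-19 | T3 19-30 |
Completion: T1=9  T2=16  T3=30  T4=19
Turnaround (C−A): T1=9  T2=14  T3=24  T4=8
Waiting = turnaround − burst: T1=0, T2=7, T3=13, T4=5
Total waiting = 0 + 7 + 13 + 5 = 25

25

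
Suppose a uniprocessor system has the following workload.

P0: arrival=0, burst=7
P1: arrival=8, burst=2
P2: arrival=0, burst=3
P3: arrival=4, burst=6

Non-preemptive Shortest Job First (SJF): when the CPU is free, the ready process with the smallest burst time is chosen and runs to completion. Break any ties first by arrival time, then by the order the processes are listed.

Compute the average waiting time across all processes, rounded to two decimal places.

3.25

Timeline: | P2 0-3 | P0 3-10 | P1 10-12 | P3 12-18 |
Completion: P0=10  P1=12  P2=3  P3=18
Turnaround (C−A): P0=10  P1=4  P2=3  P3=14
Waiting times: P0=3, P1=2, P2=0, P3=8
Average waiting = (3+2+0+8) / 4 = 13/4 = 3.25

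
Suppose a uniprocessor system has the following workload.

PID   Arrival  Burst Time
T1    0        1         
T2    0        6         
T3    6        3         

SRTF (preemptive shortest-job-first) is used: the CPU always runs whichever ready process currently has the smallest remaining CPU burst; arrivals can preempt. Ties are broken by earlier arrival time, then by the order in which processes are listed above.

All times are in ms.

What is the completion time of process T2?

Timeline: | T1 0-1 | T2 1-7 | T3 7-10 |
Completion: T1=1  T2=7  T3=10

7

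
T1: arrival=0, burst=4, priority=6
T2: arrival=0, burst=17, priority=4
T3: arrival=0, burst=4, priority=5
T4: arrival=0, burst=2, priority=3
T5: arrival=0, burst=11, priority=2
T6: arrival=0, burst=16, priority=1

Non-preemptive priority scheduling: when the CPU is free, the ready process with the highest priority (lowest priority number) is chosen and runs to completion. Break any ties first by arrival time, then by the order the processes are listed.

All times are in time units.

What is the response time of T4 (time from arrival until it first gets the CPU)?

27

Gantt: | T6 0-16 | T5 16-27 | T4 27-29 | T2 29-46 | T3 46-50 | T1 50-54 |
Completion: T1=54  T2=46  T3=50  T4=29  T5=27  T6=16
Turnaround (C−A): T1=54  T2=46  T3=50  T4=29  T5=27  T6=16
Response(T4) = first start − arrival = 27 − 0 = 27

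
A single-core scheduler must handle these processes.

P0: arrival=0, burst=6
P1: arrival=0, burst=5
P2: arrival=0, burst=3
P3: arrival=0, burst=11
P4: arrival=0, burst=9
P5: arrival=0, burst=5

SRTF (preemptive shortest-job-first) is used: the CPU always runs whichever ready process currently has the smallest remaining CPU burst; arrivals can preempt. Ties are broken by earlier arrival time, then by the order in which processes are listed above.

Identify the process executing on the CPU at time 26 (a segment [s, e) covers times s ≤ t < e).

P4

Timeline: | P2 0-3 | P1 3-8 | P5 8-13 | P0 13-19 | P4 19-28 | P3 28-39 |
Completion: P0=19  P1=8  P2=3  P3=39  P4=28  P5=13
Turnaround (C−A): P0=19  P1=8  P2=3  P3=39  P4=28  P5=13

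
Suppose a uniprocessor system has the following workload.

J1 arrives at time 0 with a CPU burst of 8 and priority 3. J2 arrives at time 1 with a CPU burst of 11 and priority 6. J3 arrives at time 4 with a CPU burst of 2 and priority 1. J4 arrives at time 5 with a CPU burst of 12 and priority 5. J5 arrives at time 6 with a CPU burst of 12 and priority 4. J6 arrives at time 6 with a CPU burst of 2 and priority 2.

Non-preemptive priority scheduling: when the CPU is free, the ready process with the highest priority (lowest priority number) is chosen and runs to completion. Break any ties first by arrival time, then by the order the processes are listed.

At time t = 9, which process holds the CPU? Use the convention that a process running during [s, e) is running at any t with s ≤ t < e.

J3

Timeline: | J1 0-8 | J3 8-10 | J6 10-12 | J5 12-24 | J4 24-36 | J2 36-47 |
Completion: J1=8  J2=47  J3=10  J4=36  J5=24  J6=12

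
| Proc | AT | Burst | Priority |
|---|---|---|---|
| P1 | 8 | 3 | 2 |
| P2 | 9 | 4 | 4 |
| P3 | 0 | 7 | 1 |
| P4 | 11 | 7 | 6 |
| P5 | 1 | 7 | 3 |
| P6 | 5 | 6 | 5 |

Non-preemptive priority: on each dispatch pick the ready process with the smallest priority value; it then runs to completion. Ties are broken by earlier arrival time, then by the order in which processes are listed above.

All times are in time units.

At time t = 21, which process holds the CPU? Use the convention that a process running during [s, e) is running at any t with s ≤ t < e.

P6

Gantt: | P3 0-7 | P5 7-14 | P1 14-17 | P2 17-21 | P6 21-27 | P4 27-34 |
Completion: P1=17  P2=21  P3=7  P4=34  P5=14  P6=27
Turnaround (C−A): P1=9  P2=12  P3=7  P4=23  P5=13  P6=22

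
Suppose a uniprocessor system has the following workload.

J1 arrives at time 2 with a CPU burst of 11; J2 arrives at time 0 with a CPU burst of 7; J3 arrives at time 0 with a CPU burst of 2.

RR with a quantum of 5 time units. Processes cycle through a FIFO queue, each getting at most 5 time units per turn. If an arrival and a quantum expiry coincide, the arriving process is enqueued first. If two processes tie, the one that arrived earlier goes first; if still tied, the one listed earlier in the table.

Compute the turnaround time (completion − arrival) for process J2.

Timeline: | J2 0-5 | J3 5-7 | J1 7-12 | J2 12-14 | J1 14-20 |
Completion: J1=20  J2=14  J3=7
Turnaround(J2) = completion − arrival = 14 − 0 = 14

14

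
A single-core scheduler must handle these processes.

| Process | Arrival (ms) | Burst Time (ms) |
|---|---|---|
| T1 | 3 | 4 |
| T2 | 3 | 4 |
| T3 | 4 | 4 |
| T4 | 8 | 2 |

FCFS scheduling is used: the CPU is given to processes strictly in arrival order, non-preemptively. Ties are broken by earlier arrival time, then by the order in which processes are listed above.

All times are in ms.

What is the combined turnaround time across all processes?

Timeline: | idle 0-3 | T1 3-7 | T2 7-11 | T3 11-15 | T4 15-17 |
Completion: T1=7  T2=11  T3=15  T4=17
Turnaround = completion − arrival: T1=4, T2=8, T3=11, T4=9
Total turnaround = 4 + 8 + 11 + 9 = 32

32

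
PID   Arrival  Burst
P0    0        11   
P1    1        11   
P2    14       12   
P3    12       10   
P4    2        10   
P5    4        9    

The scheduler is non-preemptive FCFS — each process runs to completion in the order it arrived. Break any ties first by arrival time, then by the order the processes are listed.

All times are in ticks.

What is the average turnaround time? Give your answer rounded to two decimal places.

31.17

Timeline: | P0 0-11 | P1 11-22 | P4 22-32 | P5 32-41 | P3 41-51 | P2 51-63 |
Completion: P0=11  P1=22  P2=63  P3=51  P4=32  P5=41
Turnaround times: P0=11, P1=21, P2=49, P3=39, P4=30, P5=37
Average turnaround = (11+21+49+39+30+37) / 6 = 187/6 = 31.17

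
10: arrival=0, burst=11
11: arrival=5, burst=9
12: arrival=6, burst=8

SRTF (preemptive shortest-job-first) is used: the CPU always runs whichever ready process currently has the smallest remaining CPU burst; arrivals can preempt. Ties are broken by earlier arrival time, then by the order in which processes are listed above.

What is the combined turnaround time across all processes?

47

Gantt: | 10 0-11 | 12 11-19 | 11 19-28 |
Completion: 10=11  11=28  12=19
Turnaround (C−A): 10=11  11=23  12=13
Turnaround = completion − arrival: 10=11, 11=23, 12=13
Total turnaround = 11 + 23 + 13 = 47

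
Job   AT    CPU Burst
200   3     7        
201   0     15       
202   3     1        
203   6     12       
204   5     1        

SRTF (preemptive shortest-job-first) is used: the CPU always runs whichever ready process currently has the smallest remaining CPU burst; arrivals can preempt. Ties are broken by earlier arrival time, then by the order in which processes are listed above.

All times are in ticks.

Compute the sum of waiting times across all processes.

29

Gantt: | 201 0-3 | 202 3-4 | 200 4-5 | 204 5-6 | 200 6-12 | 201 12-24 | 203 24-36 |
Completion: 200=12  201=24  202=4  203=36  204=6
Waiting = turnaround − burst: 200=2, 201=9, 202=0, 203=18, 204=0
Total waiting = 2 + 9 + 0 + 18 + 0 = 29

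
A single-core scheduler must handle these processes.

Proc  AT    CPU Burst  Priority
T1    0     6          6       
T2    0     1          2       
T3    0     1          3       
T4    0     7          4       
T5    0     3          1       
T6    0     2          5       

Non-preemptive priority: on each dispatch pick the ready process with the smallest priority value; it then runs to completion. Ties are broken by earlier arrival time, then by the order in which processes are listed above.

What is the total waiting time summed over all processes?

Gantt: | T5 0-3 | T2 3-4 | T3 4-5 | T4 5-12 | T6 12-14 | T1 14-20 |
Completion: T1=20  T2=4  T3=5  T4=12  T5=3  T6=14
Waiting = turnaround − burst: T1=14, T2=3, T3=4, T4=5, T5=0, T6=12
Total waiting = 14 + 3 + 4 + 5 + 0 + 12 = 38

38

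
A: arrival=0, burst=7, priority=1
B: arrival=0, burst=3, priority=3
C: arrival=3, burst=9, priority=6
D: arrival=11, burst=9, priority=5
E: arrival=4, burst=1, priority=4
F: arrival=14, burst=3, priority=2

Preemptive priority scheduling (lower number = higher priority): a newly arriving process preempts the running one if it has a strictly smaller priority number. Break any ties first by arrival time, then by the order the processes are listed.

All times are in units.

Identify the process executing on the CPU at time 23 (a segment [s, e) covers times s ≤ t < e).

C

Schedule: | A 0-7 | B 7-10 | E 10-11 | D 11-14 | F 14-17 | D 17-23 | C 23-32 |
Completion: A=7  B=10  C=32  D=23  E=11  F=17
Turnaround (C−A): A=7  B=10  C=29  D=12  E=7  F=3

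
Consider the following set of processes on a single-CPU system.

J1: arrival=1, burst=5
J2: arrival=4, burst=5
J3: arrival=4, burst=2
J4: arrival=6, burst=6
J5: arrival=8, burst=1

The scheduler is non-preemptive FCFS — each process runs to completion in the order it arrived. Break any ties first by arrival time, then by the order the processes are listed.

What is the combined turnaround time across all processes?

Gantt: | idle 0-1 | J1 1-6 | J2 6-11 | J3 11-13 | J4 13-19 | J5 19-20 |
Completion: J1=6  J2=11  J3=13  J4=19  J5=20
Turnaround (C−A): J1=5  J2=7  J3=9  J4=13  J5=12
Turnaround = completion − arrival: J1=5, J2=7, J3=9, J4=13, J5=12
Total turnaround = 5 + 7 + 9 + 13 + 12 = 46

46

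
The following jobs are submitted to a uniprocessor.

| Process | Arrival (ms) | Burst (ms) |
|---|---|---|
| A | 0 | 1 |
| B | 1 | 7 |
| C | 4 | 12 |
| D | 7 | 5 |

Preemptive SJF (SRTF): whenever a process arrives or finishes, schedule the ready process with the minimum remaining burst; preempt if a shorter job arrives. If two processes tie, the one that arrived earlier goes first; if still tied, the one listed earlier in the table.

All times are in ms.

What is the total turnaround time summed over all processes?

Gantt: | A 0-1 | B 1-8 | D 8-13 | C 13-25 |
Completion: A=1  B=8  C=25  D=13
Turnaround = completion − arrival: A=1, B=7, C=21, D=6
Total turnaround = 1 + 7 + 21 + 6 = 35

35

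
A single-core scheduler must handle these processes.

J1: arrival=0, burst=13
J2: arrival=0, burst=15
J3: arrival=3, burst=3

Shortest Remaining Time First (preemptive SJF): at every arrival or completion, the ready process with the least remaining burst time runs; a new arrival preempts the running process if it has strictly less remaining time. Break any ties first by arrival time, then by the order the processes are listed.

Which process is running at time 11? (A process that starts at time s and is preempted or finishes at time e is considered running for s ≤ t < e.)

Gantt: | J1 0-3 | J3 3-6 | J1 6-16 | J2 16-31 |
Completion: J1=16  J2=31  J3=6

J1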